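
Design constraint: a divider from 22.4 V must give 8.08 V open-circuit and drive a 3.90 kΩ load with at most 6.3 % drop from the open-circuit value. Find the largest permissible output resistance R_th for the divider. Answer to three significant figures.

Loading drop = R_th/(R_th + R_L) ≤ 0.0630, so R_th ≤ R_L · ε/(1−ε) = 3.90 kΩ × 0.0630/0.9370 = 262 Ω.
(Any R1, R2 with R2/(R1+R2) = 0.361 and R1‖R2 ≤ 262 Ω will meet the spec.)

R_th ≤ 262 Ω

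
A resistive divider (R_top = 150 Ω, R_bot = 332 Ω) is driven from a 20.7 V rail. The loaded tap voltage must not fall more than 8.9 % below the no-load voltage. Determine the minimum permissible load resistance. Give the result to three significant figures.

Output resistance R_th = R_top‖R_bot = (150 × 332)/482.0 = 103.3 Ω.
The fractional drop is R_th/(R_th + R_L); requiring this ≤ 0.0890 gives R_L ≥ R_th(1/0.0890 − 1) = 103.3 × 10.24 = 1.06 kΩ.

R_L(min) ≈ 1.06 kΩ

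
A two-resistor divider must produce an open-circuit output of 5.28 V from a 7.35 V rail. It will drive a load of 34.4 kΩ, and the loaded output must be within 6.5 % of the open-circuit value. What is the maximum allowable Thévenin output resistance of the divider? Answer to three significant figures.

Loading drop = R_th/(R_th + R_L) ≤ 0.0650, so R_th ≤ R_L · ε/(1−ε) = 34.4 kΩ × 0.0650/0.9350 = 2.39 kΩ.
(Any R1, R2 with R2/(R1+R2) = 0.718 and R1‖R2 ≤ 2.39 kΩ will meet the spec.)

R_th ≤ 2.39 kΩ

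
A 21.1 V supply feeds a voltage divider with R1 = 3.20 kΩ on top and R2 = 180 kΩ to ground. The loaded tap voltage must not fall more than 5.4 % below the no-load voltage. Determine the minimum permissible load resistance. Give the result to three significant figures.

R_L(min) ≈ 55.1 kΩ

Output resistance R_th = R1‖R2 = (3.20 × 180)/183.2 = 3.144 kΩ.
The fractional drop is R_th/(R_th + R_L); requiring this ≤ 0.0540 gives R_L ≥ R_th(1/0.0540 − 1) = 3.144 × 17.52 = 55.1 kΩ.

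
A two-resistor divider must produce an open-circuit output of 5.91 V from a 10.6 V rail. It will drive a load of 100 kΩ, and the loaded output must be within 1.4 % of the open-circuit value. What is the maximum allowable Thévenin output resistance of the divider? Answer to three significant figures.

R_th ≤ 1.42 kΩ

Loading drop = R_th/(R_th + R_L) ≤ 0.0140, so R_th ≤ R_L · ε/(1−ε) = 100 kΩ × 0.0140/0.9860 = 1.42 kΩ.
(Any R1, R2 with R2/(R1+R2) = 0.558 and R1‖R2 ≤ 1.42 kΩ will meet the spec.)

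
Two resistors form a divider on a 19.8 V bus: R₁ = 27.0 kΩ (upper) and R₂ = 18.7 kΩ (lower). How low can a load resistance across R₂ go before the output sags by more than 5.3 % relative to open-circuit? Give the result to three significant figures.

R_L(min) ≈ 197 kΩ

Output resistance R_th = R₁‖R₂ = (27.0 × 18.7)/45.70 = 11.05 kΩ.
The fractional drop is R_th/(R_th + R_L); requiring this ≤ 0.0530 gives R_L ≥ R_th(1/0.0530 − 1) = 11.05 × 17.87 = 197 kΩ.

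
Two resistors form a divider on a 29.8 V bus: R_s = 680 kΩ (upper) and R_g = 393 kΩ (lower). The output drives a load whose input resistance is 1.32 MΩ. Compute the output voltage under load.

V_out ≈ 9.18 V

The load sits in parallel with R_g: R_g‖R_L = (393 × 1320) / (393 + 1320) = 302.8 kΩ.
V_out = 29.8 × 302.8 / (680 + 302.8) = 29.8 × 302.8/982.8 = 9.18 V.
(Unloaded it would have been 10.9 V.)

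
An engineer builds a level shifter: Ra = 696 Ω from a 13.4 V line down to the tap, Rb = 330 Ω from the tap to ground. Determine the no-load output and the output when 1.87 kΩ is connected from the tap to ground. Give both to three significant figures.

Open-circuit: V = 13.4 × 330/(696 + 330) = 4.31 V.
With the load, Rb becomes Rb‖R_L = 280.5 Ω, so V = 13.4 × 280.5/976.5 = 3.85 V.

Unloaded: 4.31 V; loaded: 3.85 V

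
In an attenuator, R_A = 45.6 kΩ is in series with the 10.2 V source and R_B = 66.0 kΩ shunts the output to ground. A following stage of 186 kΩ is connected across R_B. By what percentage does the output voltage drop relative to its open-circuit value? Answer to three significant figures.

Unloaded V = 10.2 × 66.0/111.6 = 6.0323 V.
Loaded: R_B‖R_L = 48.71 kΩ, giving V = 10.2 × 48.71/94.31 = 5.2684 V.
Drop = (6.0323 − 5.2684) / 6.0323 = 12.7 %.

12.7 %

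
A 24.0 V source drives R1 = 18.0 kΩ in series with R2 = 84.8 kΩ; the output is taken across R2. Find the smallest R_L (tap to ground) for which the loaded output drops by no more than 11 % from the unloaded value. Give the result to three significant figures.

R_L(min) ≈ 120 kΩ

Output resistance R_th = R1‖R2 = (18.0 × 84.8)/102.8 = 14.85 kΩ.
The fractional drop is R_th/(R_th + R_L); requiring this ≤ 0.110 gives R_L ≥ R_th(1/0.110 − 1) = 14.85 × 8.091 = 120 kΩ.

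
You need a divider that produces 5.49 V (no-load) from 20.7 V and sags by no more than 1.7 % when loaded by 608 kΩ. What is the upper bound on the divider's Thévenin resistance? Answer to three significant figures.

R_th ≤ 10.5 kΩ

Loading drop = R_th/(R_th + R_L) ≤ 0.0170, so R_th ≤ R_L · ε/(1−ε) = 608 kΩ × 0.0170/0.9830 = 10.5 kΩ.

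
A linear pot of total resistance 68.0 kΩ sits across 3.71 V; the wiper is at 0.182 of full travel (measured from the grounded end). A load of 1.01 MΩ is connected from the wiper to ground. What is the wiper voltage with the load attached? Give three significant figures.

The wiper splits the pot into (1−α)R = 55.62 kΩ above and αR = 12.38 kΩ below.
Lower section ‖ load = 12.23 kΩ.
V_wiper = 3.71 × 12.23/(55.62 + 12.23) = 0.669 V.

V ≈ 0.669 V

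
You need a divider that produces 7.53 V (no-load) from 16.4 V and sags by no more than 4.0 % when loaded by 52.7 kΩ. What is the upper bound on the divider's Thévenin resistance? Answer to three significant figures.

R_th ≤ 2.20 kΩ

Loading drop = R_th/(R_th + R_L) ≤ 0.0400, so R_th ≤ R_L · ε/(1−ε) = 52.7 kΩ × 0.0400/0.9600 = 2.20 kΩ.
(Any R1, R2 with R2/(R1+R2) = 0.459 and R1‖R2 ≤ 2.20 kΩ will meet the spec.)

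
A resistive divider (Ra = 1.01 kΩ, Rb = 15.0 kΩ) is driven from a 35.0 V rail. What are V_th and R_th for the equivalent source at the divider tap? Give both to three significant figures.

V_th = 32.8 V, R_th = 946 Ω

V_th is the open-circuit tap voltage: 35.0 × 15.0/(1.01 + 15.0) = 32.8 V.
With the supply zeroed, Ra and Rb appear in parallel from the tap: R_th = Ra‖Rb = (1.01 × 15.0)/16.01 = 946 Ω.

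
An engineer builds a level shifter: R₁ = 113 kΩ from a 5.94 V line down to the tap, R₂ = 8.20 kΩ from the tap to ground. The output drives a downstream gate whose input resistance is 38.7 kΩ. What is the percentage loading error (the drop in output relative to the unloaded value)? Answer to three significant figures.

The divider's output (Thévenin) resistance is R₁‖R₂ = 7.645 kΩ.
Fractional drop under load = R_th/(R_th + R_L) = 7.645 / (7.645 + 38.7) = 0.1650.
So the output falls by 16.5 %.

16.5 %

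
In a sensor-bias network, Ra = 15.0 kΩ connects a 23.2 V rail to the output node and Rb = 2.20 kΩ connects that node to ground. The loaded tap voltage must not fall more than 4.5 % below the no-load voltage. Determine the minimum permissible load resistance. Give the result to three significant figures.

Output resistance R_th = Ra‖Rb = (15.0 × 2.20)/17.20 = 1.919 kΩ.
The fractional drop is R_th/(R_th + R_L); requiring this ≤ 0.0450 gives R_L ≥ R_th(1/0.0450 − 1) = 1.919 × 21.22 = 40.7 kΩ.

R_L(min) ≈ 40.7 kΩ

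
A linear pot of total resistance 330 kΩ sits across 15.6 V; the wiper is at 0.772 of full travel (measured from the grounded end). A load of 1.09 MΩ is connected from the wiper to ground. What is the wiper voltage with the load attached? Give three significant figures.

V ≈ 11.4 V

The wiper splits the pot into (1−α)R = 75.24 kΩ above and αR = 254.8 kΩ below.
Lower section ‖ load = 206.5 kΩ.
V_wiper = 15.6 × 206.5/(75.24 + 206.5) = 11.4 V.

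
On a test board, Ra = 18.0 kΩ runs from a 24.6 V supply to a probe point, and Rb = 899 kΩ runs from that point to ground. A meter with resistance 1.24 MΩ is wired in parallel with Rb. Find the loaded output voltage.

The load sits in parallel with Rb: Rb‖R_L = (899 × 1240) / (899 + 1240) = 521.2 kΩ.
V_out = 24.6 × 521.2 / (18.0 + 521.2) = 24.6 × 521.2/539.2 = 23.8 V.
(Unloaded it would have been 24.1 V.)

V_out ≈ 23.8 V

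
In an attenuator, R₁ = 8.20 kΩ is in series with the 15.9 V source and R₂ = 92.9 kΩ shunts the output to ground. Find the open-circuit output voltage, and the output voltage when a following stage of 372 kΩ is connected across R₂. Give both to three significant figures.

Unloaded: 14.6 V; loaded: 14.3 V

Open-circuit: V = 15.9 × 92.9/(8.20 + 92.9) = 14.6 V.
With the load, R₂ becomes R₂‖R_L = 74.34 kΩ, so V = 15.9 × 74.34/82.54 = 14.3 V.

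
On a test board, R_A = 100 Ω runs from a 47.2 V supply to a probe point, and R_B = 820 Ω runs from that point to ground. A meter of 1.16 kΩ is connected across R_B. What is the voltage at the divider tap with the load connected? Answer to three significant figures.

V_out ≈ 39.1 V

The load sits in parallel with R_B: R_B‖R_L = (820 × 1160) / (820 + 1160) = 480.4 Ω.
V_out = 47.2 × 480.4 / (100 + 480.4) = 47.2 × 480.4/580.4 = 39.1 V.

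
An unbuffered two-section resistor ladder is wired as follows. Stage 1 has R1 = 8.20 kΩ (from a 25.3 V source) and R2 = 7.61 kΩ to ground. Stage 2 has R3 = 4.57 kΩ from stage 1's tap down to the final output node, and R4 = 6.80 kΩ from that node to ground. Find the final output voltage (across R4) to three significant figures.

Stage 2 presents R3+R4 = 11.37 kΩ as a load on stage 1's tap.
Stage 1's lower leg becomes R2‖(R3+R4) = 4.559 kΩ, so V_mid = 25.3 × 4.559/12.76 = 9.040 V.
Stage 2 is itself unloaded: V_out = V_mid × R4/(R3+R4) = 9.040 × 6.80/11.37 = 5.41 V.

V_out ≈ 5.41 V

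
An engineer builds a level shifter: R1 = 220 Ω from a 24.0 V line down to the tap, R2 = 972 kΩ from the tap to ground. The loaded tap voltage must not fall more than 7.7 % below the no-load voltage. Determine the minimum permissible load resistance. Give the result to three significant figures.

Output resistance R_th = R1‖R2 = (220 × 972000)/972200 = 220.0 Ω.
The fractional drop is R_th/(R_th + R_L); requiring this ≤ 0.0770 gives R_L ≥ R_th(1/0.0770 − 1) = 220.0 × 11.99 = 2.64 kΩ.

R_L(min) ≈ 2.64 kΩ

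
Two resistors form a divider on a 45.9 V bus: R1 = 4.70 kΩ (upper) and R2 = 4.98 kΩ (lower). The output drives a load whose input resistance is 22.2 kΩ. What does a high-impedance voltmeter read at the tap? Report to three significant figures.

V_out ≈ 21.3 V

The load sits in parallel with R2: R2‖R_L = (4.98 × 22.2) / (4.98 + 22.2) = 4.068 kΩ.
V_out = 45.9 × 4.068 / (4.70 + 4.068) = 45.9 × 4.068/8.768 = 21.3 V.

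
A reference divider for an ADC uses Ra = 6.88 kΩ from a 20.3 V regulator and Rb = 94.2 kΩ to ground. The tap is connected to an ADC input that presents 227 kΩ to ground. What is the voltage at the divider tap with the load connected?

V_out ≈ 18.4 V

The load sits in parallel with Rb: Rb‖R_L = (94.2 × 227) / (94.2 + 227) = 66.57 kΩ.
V_out = 20.3 × 66.57 / (6.88 + 66.57) = 20.3 × 66.57/73.45 = 18.4 V.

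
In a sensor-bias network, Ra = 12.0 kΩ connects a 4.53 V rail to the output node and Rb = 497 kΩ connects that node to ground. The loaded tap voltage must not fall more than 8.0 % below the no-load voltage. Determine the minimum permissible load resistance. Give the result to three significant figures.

Output resistance R_th = Ra‖Rb = (12.0 × 497)/509.0 = 11.72 kΩ.
The fractional drop is R_th/(R_th + R_L); requiring this ≤ 0.0800 gives R_L ≥ R_th(1/0.0800 − 1) = 11.72 × 11.50 = 135 kΩ.

R_L(min) ≈ 135 kΩ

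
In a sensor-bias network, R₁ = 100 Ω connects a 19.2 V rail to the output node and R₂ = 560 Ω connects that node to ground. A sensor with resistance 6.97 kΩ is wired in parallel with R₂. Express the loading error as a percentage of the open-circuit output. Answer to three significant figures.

1.20 %

The divider's output (Thévenin) resistance is R₁‖R₂ = 84.85 Ω.
Fractional drop under load = R_th/(R_th + R_L) = 84.85 / (84.85 + 6970) = 0.01203.
So the output falls by 1.20 %.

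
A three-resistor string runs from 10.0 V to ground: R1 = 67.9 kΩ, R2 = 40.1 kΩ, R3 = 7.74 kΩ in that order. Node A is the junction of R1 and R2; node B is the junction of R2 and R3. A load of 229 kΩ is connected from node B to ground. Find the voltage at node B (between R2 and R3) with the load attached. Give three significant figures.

V ≈ 0.648 V

At node B, R3 is in parallel with the load: R3‖R_L = 7.487 kΩ.
Below node A the resistance is R2 + (R3‖R_L) = 47.59 kΩ, so V_A = 10.0 × 47.59/115.5 = 4.121 V.
Then V_B = V_A × (R3‖R_L)/(R2 + R3‖R_L) = 4.121 × 7.487/47.59 = 0.648 V.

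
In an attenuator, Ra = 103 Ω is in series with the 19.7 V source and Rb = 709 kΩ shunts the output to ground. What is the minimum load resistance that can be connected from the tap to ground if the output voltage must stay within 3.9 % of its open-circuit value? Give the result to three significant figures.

R_L(min) ≈ 2.54 kΩ

Output resistance R_th = Ra‖Rb = (103 × 709000)/709100 = 103.0 Ω.
The fractional drop is R_th/(R_th + R_L); requiring this ≤ 0.0390 gives R_L ≥ R_th(1/0.0390 − 1) = 103.0 × 24.64 = 2.54 kΩ.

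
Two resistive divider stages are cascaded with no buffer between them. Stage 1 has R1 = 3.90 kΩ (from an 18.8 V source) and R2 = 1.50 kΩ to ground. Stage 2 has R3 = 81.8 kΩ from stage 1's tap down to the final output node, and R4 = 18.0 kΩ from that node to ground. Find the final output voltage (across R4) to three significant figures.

V_out ≈ 0.932 V

Stage 2 presents R3+R4 = 99.80 kΩ as a load on stage 1's tap.
Stage 1's lower leg becomes R2‖(R3+R4) = 1.478 kΩ, so V_mid = 18.8 × 1.478/5.378 = 5.166 V.
Stage 2 is itself unloaded: V_out = V_mid × R4/(R3+R4) = 5.166 × 18.0/99.80 = 0.932 V.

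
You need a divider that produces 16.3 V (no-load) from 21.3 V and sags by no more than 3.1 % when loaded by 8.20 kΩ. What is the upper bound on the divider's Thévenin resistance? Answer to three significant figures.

R_th ≤ 262 Ω

Loading drop = R_th/(R_th + R_L) ≤ 0.0310, so R_th ≤ R_L · ε/(1−ε) = 8.20 kΩ × 0.0310/0.9690 = 262 Ω.
(Any R1, R2 with R2/(R1+R2) = 0.765 and R1‖R2 ≤ 262 Ω will meet the spec.)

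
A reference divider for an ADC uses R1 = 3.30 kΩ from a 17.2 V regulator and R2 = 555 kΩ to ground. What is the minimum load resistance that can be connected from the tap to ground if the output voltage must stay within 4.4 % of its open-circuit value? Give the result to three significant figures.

R_L(min) ≈ 71.3 kΩ

Output resistance R_th = R1‖R2 = (3.30 × 555)/558.3 = 3.280 kΩ.
The fractional drop is R_th/(R_th + R_L); requiring this ≤ 0.0440 gives R_L ≥ R_th(1/0.0440 − 1) = 3.280 × 21.73 = 71.3 kΩ.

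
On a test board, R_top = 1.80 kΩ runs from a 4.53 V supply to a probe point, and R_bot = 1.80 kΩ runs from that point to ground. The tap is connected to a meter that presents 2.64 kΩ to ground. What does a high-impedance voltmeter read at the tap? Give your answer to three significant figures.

V_out ≈ 1.69 V

The load sits in parallel with R_bot: R_bot‖R_L = (1.80 × 2.64) / (1.80 + 2.64) = 1.070 kΩ.
V_out = 4.53 × 1.070 / (1.80 + 1.070) = 4.53 × 1.070/2.870 = 1.69 V.
(Unloaded it would have been 2.27 V.)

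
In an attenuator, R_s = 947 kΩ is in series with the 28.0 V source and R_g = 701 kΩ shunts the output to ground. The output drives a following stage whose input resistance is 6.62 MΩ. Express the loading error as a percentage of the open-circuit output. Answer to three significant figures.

The divider's output (Thévenin) resistance is R_s‖R_g = 402.8 kΩ.
Fractional drop under load = R_th/(R_th + R_L) = 402.8 / (402.8 + 6620) = 0.05736.
So the output falls by 5.74 %.

5.74 %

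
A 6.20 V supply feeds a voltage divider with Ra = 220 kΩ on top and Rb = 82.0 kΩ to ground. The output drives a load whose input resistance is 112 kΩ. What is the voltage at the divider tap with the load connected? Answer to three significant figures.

The load sits in parallel with Rb: Rb‖R_L = (82.0 × 112) / (82.0 + 112) = 47.34 kΩ.
V_out = 6.20 × 47.34 / (220 + 47.34) = 6.20 × 47.34/267.3 = 1.10 V.
(Unloaded it would have been 1.68 V.)

V_out ≈ 1.10 V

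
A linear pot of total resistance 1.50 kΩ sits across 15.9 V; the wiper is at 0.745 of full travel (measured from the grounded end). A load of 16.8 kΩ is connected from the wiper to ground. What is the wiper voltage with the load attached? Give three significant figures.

The wiper splits the pot into (1−α)R = 382.5 Ω above and αR = 1118 Ω below.
Lower section ‖ load = 1048 Ω.
V_wiper = 15.9 × 1048/(382.5 + 1048) = 11.6 V.

V ≈ 11.6 V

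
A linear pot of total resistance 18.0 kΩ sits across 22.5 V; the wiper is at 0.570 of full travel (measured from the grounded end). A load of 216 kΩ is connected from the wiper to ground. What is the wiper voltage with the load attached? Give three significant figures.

The wiper splits the pot into (1−α)R = 7.740 kΩ above and αR = 10.26 kΩ below.
Lower section ‖ load = 9.795 kΩ.
V_wiper = 22.5 × 9.795/(7.740 + 9.795) = 12.6 V.

V ≈ 12.6 V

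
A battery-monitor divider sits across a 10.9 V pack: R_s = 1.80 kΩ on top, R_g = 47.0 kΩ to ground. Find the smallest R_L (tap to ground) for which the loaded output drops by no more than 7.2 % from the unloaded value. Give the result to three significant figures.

R_L(min) ≈ 22.3 kΩ

Output resistance R_th = R_s‖R_g = (1.80 × 47.0)/48.80 = 1.734 kΩ.
The fractional drop is R_th/(R_th + R_L); requiring this ≤ 0.0720 gives R_L ≥ R_th(1/0.0720 − 1) = 1.734 × 12.89 = 22.3 kΩ.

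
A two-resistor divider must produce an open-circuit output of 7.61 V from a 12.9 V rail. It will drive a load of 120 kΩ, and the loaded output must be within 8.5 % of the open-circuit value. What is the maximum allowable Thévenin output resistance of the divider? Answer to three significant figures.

R_th ≤ 11.1 kΩ

Loading drop = R_th/(R_th + R_L) ≤ 0.0850, so R_th ≤ R_L · ε/(1−ε) = 120 kΩ × 0.0850/0.9150 = 11.1 kΩ.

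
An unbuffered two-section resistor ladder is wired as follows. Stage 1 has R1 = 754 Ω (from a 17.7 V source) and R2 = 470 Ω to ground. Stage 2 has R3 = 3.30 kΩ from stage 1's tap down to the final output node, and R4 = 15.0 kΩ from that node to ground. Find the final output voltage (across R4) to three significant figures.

V_out ≈ 5.48 V

Stage 2 presents R3+R4 = 18300 Ω as a load on stage 1's tap.
Stage 1's lower leg becomes R2‖(R3+R4) = 458.2 Ω, so V_mid = 17.7 × 458.2/1212 = 6.691 V.
Stage 2 is itself unloaded: V_out = V_mid × R4/(R3+R4) = 6.691 × 15000/18300 = 5.48 V.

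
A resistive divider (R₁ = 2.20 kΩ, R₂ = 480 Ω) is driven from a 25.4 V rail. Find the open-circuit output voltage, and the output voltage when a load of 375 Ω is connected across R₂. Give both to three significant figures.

Open-circuit: V = 25.4 × 480/(2200 + 480) = 4.55 V.
With the load, R₂ becomes R₂‖R_L = 210.5 Ω, so V = 25.4 × 210.5/2411 = 2.22 V.

Unloaded: 4.55 V; loaded: 2.22 V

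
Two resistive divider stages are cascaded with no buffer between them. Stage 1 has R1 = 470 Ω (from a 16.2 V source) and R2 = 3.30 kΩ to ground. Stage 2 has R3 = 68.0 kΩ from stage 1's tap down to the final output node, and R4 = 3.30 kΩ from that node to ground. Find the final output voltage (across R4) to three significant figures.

V_out ≈ 0.653 V

Stage 2 presents R3+R4 = 71300 Ω as a load on stage 1's tap.
Stage 1's lower leg becomes R2‖(R3+R4) = 3154 Ω, so V_mid = 16.2 × 3154/3624 = 14.10 V.
Stage 2 is itself unloaded: V_out = V_mid × R4/(R3+R4) = 14.10 × 3300/71300 = 0.653 V.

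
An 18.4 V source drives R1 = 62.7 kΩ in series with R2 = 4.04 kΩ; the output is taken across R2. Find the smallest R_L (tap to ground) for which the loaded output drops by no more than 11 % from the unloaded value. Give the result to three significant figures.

R_L(min) ≈ 30.7 kΩ

Output resistance R_th = R1‖R2 = (62.7 × 4.04)/66.74 = 3.795 kΩ.
The fractional drop is R_th/(R_th + R_L); requiring this ≤ 0.110 gives R_L ≥ R_th(1/0.110 − 1) = 3.795 × 8.091 = 30.7 kΩ.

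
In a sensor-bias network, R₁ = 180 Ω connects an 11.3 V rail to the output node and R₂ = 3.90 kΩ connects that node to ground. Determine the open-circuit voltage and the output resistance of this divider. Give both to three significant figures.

V_th = 10.8 V, R_th = 172 Ω

V_th is the open-circuit tap voltage: 11.3 × 3900/(180 + 3900) = 10.8 V.
With the supply zeroed, R₁ and R₂ appear in parallel from the tap: R_th = R₁‖R₂ = (180 × 3900)/4080 = 172 Ω.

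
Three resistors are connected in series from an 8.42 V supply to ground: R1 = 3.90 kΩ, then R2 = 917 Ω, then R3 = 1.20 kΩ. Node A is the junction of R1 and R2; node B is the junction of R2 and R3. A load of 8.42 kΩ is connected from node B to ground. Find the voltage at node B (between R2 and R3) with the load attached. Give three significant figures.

At node B, R3 is in parallel with the load: R3‖R_L = 1050 Ω.
Below node A the resistance is R2 + (R3‖R_L) = 1967 Ω, so V_A = 8.42 × 1967/5867 = 2.823 V.
Then V_B = V_A × (R3‖R_L)/(R2 + R3‖R_L) = 2.823 × 1050/1967 = 1.51 V.

V ≈ 1.51 V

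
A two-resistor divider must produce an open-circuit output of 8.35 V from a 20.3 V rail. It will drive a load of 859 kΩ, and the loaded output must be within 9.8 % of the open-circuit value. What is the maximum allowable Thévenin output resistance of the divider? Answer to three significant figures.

Loading drop = R_th/(R_th + R_L) ≤ 0.0980, so R_th ≤ R_L · ε/(1−ε) = 859 kΩ × 0.0980/0.9020 = 93.3 kΩ.
(Any R1, R2 with R2/(R1+R2) = 0.411 and R1‖R2 ≤ 93.3 kΩ will meet the spec.)

R_th ≤ 93.3 kΩ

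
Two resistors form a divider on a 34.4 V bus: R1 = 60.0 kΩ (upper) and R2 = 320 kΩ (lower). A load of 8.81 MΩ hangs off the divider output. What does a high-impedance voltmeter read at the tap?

V_out ≈ 28.8 V

The load sits in parallel with R2: R2‖R_L = (320 × 8810) / (320 + 8810) = 308.8 kΩ.
V_out = 34.4 × 308.8 / (60.0 + 308.8) = 34.4 × 308.8/368.8 = 28.8 V.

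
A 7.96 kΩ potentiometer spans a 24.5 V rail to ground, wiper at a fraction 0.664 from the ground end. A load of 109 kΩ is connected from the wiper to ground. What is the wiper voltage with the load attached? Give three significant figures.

V ≈ 16.0 V

The wiper splits the pot into (1−α)R = 2.675 kΩ above and αR = 5.285 kΩ below.
Lower section ‖ load = 5.041 kΩ.
V_wiper = 24.5 × 5.041/(2.675 + 5.041) = 16.0 V.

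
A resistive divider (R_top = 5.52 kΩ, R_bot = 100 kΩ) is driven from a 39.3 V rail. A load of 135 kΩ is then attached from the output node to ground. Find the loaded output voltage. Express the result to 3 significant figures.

The load sits in parallel with R_bot: R_bot‖R_L = (100 × 135) / (100 + 135) = 57.45 kΩ.
V_out = 39.3 × 57.45 / (5.52 + 57.45) = 39.3 × 57.45/62.97 = 35.9 V.
(Unloaded it would have been 37.2 V.)

V_out ≈ 35.9 V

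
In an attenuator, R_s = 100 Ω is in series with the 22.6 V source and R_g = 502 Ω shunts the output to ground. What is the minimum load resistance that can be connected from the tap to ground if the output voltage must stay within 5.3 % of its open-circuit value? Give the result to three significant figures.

Output resistance R_th = R_s‖R_g = (100 × 502)/602.0 = 83.39 Ω.
The fractional drop is R_th/(R_th + R_L); requiring this ≤ 0.0530 gives R_L ≥ R_th(1/0.0530 − 1) = 83.39 × 17.87 = 1.49 kΩ.

R_L(min) ≈ 1.49 kΩ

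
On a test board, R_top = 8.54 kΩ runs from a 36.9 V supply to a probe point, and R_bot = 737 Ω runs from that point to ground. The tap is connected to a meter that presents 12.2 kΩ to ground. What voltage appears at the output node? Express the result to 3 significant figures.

V_out ≈ 2.78 V

The load sits in parallel with R_bot: R_bot‖R_L = (737 × 12200) / (737 + 12200) = 695.0 Ω.
V_out = 36.9 × 695.0 / (8540 + 695.0) = 36.9 × 695.0/9235 = 2.78 V.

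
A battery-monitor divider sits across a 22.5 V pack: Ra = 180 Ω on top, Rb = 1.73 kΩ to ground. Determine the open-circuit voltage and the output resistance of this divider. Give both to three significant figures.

V_th = 20.4 V, R_th = 163 Ω

V_th is the open-circuit tap voltage: 22.5 × 1730/(180 + 1730) = 20.4 V.
With the supply zeroed, Ra and Rb appear in parallel from the tap: R_th = Ra‖Rb = (180 × 1730)/1910 = 163 Ω.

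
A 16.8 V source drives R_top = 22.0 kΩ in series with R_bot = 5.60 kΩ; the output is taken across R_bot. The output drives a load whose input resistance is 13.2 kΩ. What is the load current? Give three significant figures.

R_bot‖R_L = 3.932 kΩ; V_out = 16.8 × 3.932/25.93 = 2.547 V.
I_L = V_out / R_L = 2.547 / 13.2 kΩ = 0.193 mA.

I_L ≈ 0.193 mA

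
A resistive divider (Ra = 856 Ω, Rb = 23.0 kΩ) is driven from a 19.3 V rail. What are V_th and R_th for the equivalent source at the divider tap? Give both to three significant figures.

V_th is the open-circuit tap voltage: 19.3 × 23000/(856 + 23000) = 18.6 V.
With the supply zeroed, Ra and Rb appear in parallel from the tap: R_th = Ra‖Rb = (856 × 23000)/23860 = 825 Ω.

V_th = 18.6 V, R_th = 825 Ω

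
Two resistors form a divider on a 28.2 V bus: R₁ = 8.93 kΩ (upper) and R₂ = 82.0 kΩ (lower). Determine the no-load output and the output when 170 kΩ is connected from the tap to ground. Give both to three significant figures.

Open-circuit: V = 28.2 × 82.0/(8.93 + 82.0) = 25.4 V.
With the load, R₂ becomes R₂‖R_L = 55.32 kΩ, so V = 28.2 × 55.32/64.25 = 24.3 V.

Unloaded: 25.4 V; loaded: 24.3 V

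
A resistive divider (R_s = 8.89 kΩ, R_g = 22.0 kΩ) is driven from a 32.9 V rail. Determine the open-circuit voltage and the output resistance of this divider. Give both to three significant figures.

V_th = 23.4 V, R_th = 6.33 kΩ

V_th is the open-circuit tap voltage: 32.9 × 22.0/(8.89 + 22.0) = 23.4 V.
With the supply zeroed, R_s and R_g appear in parallel from the tap: R_th = R_s‖R_g = (8.89 × 22.0)/30.89 = 6.33 kΩ.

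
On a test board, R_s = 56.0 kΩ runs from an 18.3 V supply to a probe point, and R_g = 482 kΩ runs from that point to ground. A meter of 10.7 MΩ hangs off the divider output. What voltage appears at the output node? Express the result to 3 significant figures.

V_out ≈ 16.3 V

The load sits in parallel with R_g: R_g‖R_L = (482 × 10700) / (482 + 10700) = 461.2 kΩ.
V_out = 18.3 × 461.2 / (56.0 + 461.2) = 18.3 × 461.2/517.2 = 16.3 V.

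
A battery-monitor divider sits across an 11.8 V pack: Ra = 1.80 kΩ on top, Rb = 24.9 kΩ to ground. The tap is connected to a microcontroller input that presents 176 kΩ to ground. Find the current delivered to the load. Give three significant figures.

Rb‖R_L = 21.81 kΩ; V_out = 11.8 × 21.81/23.61 = 10.90 V.
I_L = V_out / R_L = 10.90 / 176 kΩ = 0.0619 mA.

I_L ≈ 0.0619 mA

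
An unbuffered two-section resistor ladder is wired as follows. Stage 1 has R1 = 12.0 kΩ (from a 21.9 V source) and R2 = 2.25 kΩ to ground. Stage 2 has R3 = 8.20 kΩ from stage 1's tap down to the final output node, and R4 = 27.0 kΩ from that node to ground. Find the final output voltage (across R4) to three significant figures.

Stage 2 presents R3+R4 = 35.20 kΩ as a load on stage 1's tap.
Stage 1's lower leg becomes R2‖(R3+R4) = 2.115 kΩ, so V_mid = 21.9 × 2.115/14.11 = 3.281 V.
Stage 2 is itself unloaded: V_out = V_mid × R4/(R3+R4) = 3.281 × 27.0/35.20 = 2.52 V.

V_out ≈ 2.52 V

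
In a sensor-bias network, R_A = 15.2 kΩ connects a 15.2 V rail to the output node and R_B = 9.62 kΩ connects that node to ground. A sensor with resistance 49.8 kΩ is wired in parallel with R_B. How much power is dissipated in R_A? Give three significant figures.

P ≈ 6.49 mW

Total resistance from the source is R_A + (R_B‖R_L) = 23.26 kΩ, so I = 15.2/23.26 kΩ = 0.6534 mA.
P = I²·R_A = (0.6534 mA)² × 15.2 kΩ = 6.49 mW.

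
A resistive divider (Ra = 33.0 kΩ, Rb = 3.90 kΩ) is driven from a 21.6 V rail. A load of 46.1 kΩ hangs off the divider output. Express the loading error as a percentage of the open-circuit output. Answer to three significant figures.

The divider's output (Thévenin) resistance is Ra‖Rb = 3.488 kΩ.
Fractional drop under load = R_th/(R_th + R_L) = 3.488 / (3.488 + 46.1) = 0.07034.
So the output falls by 7.03 %.

7.03 %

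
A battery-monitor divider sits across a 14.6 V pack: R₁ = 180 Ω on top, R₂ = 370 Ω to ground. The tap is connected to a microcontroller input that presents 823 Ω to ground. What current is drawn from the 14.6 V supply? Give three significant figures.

I ≈ 33.5 mA

R₂‖R_L = 255.2 Ω, so the source sees R₁ + R₂‖R_L = 435.2 Ω.
I = 14.6 V / 435.2 Ω = 33.5 mA.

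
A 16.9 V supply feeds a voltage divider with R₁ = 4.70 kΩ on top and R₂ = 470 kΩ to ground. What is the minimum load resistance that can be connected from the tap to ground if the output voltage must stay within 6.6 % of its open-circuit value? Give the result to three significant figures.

R_L(min) ≈ 65.9 kΩ

Output resistance R_th = R₁‖R₂ = (4.70 × 470)/474.7 = 4.653 kΩ.
The fractional drop is R_th/(R_th + R_L); requiring this ≤ 0.0660 gives R_L ≥ R_th(1/0.0660 − 1) = 4.653 × 14.15 = 65.9 kΩ.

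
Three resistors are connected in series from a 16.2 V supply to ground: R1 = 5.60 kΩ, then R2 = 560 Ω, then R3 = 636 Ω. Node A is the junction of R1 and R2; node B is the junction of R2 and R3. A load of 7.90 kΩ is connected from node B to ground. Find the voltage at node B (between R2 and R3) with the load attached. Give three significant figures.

V ≈ 1.41 V

At node B, R3 is in parallel with the load: R3‖R_L = 588.6 Ω.
Below node A the resistance is R2 + (R3‖R_L) = 1149 Ω, so V_A = 16.2 × 1149/6749 = 2.757 V.
Then V_B = V_A × (R3‖R_L)/(R2 + R3‖R_L) = 2.757 × 588.6/1149 = 1.41 V.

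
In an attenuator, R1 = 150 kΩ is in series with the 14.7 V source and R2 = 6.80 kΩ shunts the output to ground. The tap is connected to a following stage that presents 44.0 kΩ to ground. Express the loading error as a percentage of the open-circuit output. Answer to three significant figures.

Unloaded V = 14.7 × 6.80/156.8 = 0.63750 V.
Loaded: R2‖R_L = 5.890 kΩ, giving V = 14.7 × 5.890/155.9 = 0.55539 V.
Drop = (0.63750 − 0.55539) / 0.63750 = 12.9 %.

12.9 %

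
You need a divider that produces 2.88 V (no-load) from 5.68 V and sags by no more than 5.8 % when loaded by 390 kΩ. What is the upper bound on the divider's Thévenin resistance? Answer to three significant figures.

R_th ≤ 24.0 kΩ

Loading drop = R_th/(R_th + R_L) ≤ 0.0580, so R_th ≤ R_L · ε/(1−ε) = 390 kΩ × 0.0580/0.9420 = 24.0 kΩ.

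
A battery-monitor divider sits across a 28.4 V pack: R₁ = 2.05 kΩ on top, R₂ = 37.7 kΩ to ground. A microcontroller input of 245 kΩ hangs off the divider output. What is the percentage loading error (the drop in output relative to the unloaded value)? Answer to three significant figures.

0.787 %

The divider's output (Thévenin) resistance is R₁‖R₂ = 1.944 kΩ.
Fractional drop under load = R_th/(R_th + R_L) = 1.944 / (1.944 + 245) = 0.007873.
So the output falls by 0.787 %.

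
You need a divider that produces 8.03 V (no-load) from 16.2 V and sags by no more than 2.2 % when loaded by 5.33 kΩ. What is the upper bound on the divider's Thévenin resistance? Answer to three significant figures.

Loading drop = R_th/(R_th + R_L) ≤ 0.0220, so R_th ≤ R_L · ε/(1−ε) = 5.33 kΩ × 0.0220/0.9780 = 120 Ω.
(Any R1, R2 with R2/(R1+R2) = 0.496 and R1‖R2 ≤ 120 Ω will meet the spec.)

R_th ≤ 120 Ω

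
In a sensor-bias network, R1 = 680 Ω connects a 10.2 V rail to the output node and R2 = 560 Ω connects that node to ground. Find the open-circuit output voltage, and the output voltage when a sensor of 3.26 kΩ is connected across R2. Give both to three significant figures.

Open-circuit: V = 10.2 × 560/(680 + 560) = 4.61 V.
With the load, R2 becomes R2‖R_L = 477.9 Ω, so V = 10.2 × 477.9/1158 = 4.21 V.

Unloaded: 4.61 V; loaded: 4.21 V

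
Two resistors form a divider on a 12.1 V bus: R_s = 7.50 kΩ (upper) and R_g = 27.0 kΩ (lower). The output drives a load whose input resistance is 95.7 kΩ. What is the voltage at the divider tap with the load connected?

The load sits in parallel with R_g: R_g‖R_L = (27.0 × 95.7) / (27.0 + 95.7) = 21.06 kΩ.
V_out = 12.1 × 21.06 / (7.50 + 21.06) = 12.1 × 21.06/28.56 = 8.92 V.
(Unloaded it would have been 9.47 V.)

V_out ≈ 8.92 V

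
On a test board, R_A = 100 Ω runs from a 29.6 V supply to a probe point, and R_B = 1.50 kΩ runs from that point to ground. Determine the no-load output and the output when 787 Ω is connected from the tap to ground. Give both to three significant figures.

Open-circuit: V = 29.6 × 1500/(100 + 1500) = 27.8 V.
With the load, R_B becomes R_B‖R_L = 516.2 Ω, so V = 29.6 × 516.2/616.2 = 24.8 V.

Unloaded: 27.8 V; loaded: 24.8 V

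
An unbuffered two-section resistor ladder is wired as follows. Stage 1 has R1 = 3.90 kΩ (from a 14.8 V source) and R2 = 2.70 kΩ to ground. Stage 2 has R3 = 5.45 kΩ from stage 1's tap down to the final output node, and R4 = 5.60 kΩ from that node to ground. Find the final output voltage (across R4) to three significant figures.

V_out ≈ 2.68 V

Stage 2 presents R3+R4 = 11.05 kΩ as a load on stage 1's tap.
Stage 1's lower leg becomes R2‖(R3+R4) = 2.170 kΩ, so V_mid = 14.8 × 2.170/6.070 = 5.291 V.
Stage 2 is itself unloaded: V_out = V_mid × R4/(R3+R4) = 5.291 × 5.60/11.05 = 2.68 V.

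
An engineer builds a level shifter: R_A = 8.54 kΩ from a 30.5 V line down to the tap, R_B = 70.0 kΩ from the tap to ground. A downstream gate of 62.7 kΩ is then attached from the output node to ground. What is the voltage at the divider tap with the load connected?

The load sits in parallel with R_B: R_B‖R_L = (70.0 × 62.7) / (70.0 + 62.7) = 33.07 kΩ.
V_out = 30.5 × 33.07 / (8.54 + 33.07) = 30.5 × 33.07/41.61 = 24.2 V.
(Unloaded it would have been 27.2 V.)

V_out ≈ 24.2 V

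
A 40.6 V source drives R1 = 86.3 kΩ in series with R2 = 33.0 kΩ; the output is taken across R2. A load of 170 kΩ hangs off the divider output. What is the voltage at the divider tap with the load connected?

The load sits in parallel with R2: R2‖R_L = (33.0 × 170) / (33.0 + 170) = 27.64 kΩ.
V_out = 40.6 × 27.64 / (86.3 + 27.64) = 40.6 × 27.64/113.9 = 9.85 V.

V_out ≈ 9.85 V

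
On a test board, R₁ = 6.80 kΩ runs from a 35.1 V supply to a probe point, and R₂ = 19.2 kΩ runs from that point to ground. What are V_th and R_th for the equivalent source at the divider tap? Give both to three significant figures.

V_th = 25.9 V, R_th = 5.02 kΩ

V_th is the open-circuit tap voltage: 35.1 × 19.2/(6.80 + 19.2) = 25.9 V.
With the supply zeroed, R₁ and R₂ appear in parallel from the tap: R_th = R₁‖R₂ = (6.80 × 19.2)/26.00 = 5.02 kΩ.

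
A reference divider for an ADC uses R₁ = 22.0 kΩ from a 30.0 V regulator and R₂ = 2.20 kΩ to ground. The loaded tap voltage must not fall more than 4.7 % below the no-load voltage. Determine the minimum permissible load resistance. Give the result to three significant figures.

Output resistance R_th = R₁‖R₂ = (22.0 × 2.20)/24.20 = 2.000 kΩ.
The fractional drop is R_th/(R_th + R_L); requiring this ≤ 0.0470 gives R_L ≥ R_th(1/0.0470 − 1) = 2.000 × 20.28 = 40.6 kΩ.

R_L(min) ≈ 40.6 kΩ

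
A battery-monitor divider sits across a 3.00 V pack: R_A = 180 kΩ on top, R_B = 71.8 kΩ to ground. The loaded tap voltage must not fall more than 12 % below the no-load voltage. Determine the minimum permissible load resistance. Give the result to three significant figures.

R_L(min) ≈ 376 kΩ

Output resistance R_th = R_A‖R_B = (180 × 71.8)/251.8 = 51.33 kΩ.
The fractional drop is R_th/(R_th + R_L); requiring this ≤ 0.120 gives R_L ≥ R_th(1/0.120 − 1) = 51.33 × 7.333 = 376 kΩ.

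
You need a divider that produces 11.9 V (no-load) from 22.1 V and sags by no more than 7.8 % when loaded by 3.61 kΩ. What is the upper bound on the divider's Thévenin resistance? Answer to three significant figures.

R_th ≤ 305 Ω

Loading drop = R_th/(R_th + R_L) ≤ 0.0780, so R_th ≤ R_L · ε/(1−ε) = 3.61 kΩ × 0.0780/0.9220 = 305 Ω.
(Any R1, R2 with R2/(R1+R2) = 0.538 and R1‖R2 ≤ 305 Ω will meet the spec.)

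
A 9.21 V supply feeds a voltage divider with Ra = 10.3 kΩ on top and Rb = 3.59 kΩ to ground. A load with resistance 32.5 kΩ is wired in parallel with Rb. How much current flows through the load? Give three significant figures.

Rb‖R_L = 3.233 kΩ; V_out = 9.21 × 3.233/13.53 = 2.200 V.
I_L = V_out / R_L = 2.200 / 32.5 kΩ = 0.0677 mA.

I_L ≈ 0.0677 mA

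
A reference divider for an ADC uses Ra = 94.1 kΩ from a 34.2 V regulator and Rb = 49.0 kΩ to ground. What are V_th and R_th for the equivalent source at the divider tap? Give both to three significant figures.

V_th = 11.7 V, R_th = 32.2 kΩ

V_th is the open-circuit tap voltage: 34.2 × 49.0/(94.1 + 49.0) = 11.7 V.
With the supply zeroed, Ra and Rb appear in parallel from the tap: R_th = Ra‖Rb = (94.1 × 49.0)/143.1 = 32.2 kΩ.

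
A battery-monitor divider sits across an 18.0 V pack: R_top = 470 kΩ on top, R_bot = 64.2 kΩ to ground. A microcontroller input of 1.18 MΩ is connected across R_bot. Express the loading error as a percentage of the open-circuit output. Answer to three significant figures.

4.57 %

The divider's output (Thévenin) resistance is R_top‖R_bot = 56.48 kΩ.
Fractional drop under load = R_th/(R_th + R_L) = 56.48 / (56.48 + 1180) = 0.04568.
So the output falls by 4.57 %.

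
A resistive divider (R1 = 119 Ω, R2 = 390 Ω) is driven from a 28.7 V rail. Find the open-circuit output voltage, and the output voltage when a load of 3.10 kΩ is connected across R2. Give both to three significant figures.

Unloaded: 22.0 V; loaded: 21.4 V

Open-circuit: V = 28.7 × 390/(119 + 390) = 22.0 V.
With the load, R2 becomes R2‖R_L = 346.4 Ω, so V = 28.7 × 346.4/465.4 = 21.4 V.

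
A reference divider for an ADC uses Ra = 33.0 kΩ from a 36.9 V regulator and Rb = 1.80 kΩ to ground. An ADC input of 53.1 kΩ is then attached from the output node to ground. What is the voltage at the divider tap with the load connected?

The load sits in parallel with Rb: Rb‖R_L = (1.80 × 53.1) / (1.80 + 53.1) = 1.741 kΩ.
V_out = 36.9 × 1.741 / (33.0 + 1.741) = 36.9 × 1.741/34.74 = 1.85 V.

V_out ≈ 1.85 V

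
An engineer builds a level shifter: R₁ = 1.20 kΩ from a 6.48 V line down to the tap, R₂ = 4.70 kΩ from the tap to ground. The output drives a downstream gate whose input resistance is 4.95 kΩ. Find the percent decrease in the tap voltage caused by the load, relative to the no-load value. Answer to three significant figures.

The divider's output (Thévenin) resistance is R₁‖R₂ = 0.9559 kΩ.
Fractional drop under load = R_th/(R_th + R_L) = 0.9559 / (0.9559 + 4.95) = 0.1619.
So the output falls by 16.2 %.

16.2 %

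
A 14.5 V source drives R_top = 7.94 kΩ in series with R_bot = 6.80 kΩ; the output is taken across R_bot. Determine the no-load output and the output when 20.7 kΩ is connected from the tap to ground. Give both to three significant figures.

Open-circuit: V = 14.5 × 6.80/(7.94 + 6.80) = 6.69 V.
With the load, R_bot becomes R_bot‖R_L = 5.119 kΩ, so V = 14.5 × 5.119/13.06 = 5.68 V.

Unloaded: 6.69 V; loaded: 5.68 V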